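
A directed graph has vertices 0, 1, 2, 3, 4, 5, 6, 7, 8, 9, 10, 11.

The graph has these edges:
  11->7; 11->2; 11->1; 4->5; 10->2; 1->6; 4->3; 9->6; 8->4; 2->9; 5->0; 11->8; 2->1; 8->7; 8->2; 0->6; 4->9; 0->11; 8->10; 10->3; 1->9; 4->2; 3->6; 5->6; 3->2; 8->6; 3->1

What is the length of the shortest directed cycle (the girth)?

5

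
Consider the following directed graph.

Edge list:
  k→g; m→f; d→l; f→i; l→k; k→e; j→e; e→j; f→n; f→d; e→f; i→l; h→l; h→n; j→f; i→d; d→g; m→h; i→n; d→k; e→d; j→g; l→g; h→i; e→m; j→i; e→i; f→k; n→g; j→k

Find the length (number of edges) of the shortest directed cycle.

2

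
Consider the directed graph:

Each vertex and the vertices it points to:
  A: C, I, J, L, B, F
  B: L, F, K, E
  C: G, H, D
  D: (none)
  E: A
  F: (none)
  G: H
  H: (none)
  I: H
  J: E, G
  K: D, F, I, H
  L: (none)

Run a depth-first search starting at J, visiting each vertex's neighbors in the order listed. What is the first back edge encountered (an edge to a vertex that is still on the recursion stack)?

DFS from J (visiting each vertex's neighbors in the order listed); mark gray on enter, black on exit:
J gray
  E gray
    A gray
      C gray
        G gray
          H gray
          H black
        G black
        C→H: H black — skip
        D gray
        D black
      C black
      I gray
        I→H: H black — skip
      I black
      A→J: J is gray → back edge
First back edge: A → J.

A→J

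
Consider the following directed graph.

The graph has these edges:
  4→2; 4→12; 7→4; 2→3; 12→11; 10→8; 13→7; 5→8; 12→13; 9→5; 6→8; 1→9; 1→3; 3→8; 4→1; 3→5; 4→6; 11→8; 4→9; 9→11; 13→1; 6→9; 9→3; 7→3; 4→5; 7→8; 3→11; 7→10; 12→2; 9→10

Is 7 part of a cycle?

Yes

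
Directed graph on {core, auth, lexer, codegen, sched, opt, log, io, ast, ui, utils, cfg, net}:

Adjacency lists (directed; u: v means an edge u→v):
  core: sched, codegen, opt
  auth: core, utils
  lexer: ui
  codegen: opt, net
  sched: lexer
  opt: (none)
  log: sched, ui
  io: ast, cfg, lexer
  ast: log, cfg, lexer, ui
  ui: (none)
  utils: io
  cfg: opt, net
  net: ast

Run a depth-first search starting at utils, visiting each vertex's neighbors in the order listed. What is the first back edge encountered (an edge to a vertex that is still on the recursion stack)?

DFS from utils (visiting each vertex's neighbors in the order listed); mark gray on enter, black on exit:
utils gray
  io gray
    ast gray
      log gray
        sched gray
          lexer gray
            ui gray
            ui black
          lexer black
        sched black
        log→ui: ui black — skip
      log black
      cfg gray
        opt gray
        opt black
        net gray
          net→ast: ast is gray → back edge
First back edge: net → ast.

net→ast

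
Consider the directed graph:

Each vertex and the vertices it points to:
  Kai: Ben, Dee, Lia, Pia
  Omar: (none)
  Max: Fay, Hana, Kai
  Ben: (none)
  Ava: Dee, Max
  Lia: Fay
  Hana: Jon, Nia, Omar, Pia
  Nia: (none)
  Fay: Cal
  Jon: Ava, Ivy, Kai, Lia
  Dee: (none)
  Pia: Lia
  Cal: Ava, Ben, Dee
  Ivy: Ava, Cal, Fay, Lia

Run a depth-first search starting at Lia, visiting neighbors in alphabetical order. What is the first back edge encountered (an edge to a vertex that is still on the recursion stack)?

Max→Fay

DFS from Lia (visiting neighbors in alphabetical order); mark gray on enter, black on exit:
Lia gray
  Fay gray
    Cal gray
      Ava gray
        Dee gray
        Dee black
        Max gray
          Max→Fay: Fay is gray → back edge
First back edge: Max → Fay.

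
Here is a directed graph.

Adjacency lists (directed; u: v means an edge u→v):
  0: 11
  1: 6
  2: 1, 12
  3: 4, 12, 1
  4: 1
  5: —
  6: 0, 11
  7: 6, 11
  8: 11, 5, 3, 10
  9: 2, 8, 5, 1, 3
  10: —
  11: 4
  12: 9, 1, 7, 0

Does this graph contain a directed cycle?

DFS with white/gray/black marking, starting from 4:
4 gray
  1 gray
    6 gray
      0 gray
        11 gray
          11→4: 4 is gray → back edge
Back edge found, so a cycle exists: 4 → 1 → 6 → 0 → 11 → 4.

Yes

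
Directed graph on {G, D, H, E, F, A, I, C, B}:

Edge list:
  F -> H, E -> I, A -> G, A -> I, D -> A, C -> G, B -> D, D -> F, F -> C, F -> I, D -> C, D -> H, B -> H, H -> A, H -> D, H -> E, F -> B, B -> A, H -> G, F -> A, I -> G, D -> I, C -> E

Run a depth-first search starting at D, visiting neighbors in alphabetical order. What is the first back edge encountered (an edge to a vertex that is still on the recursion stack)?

DFS from D (visiting neighbors in alphabetical order); mark gray on enter, black on exit:
D gray
  A gray
    G gray
    G black
    I gray
      I→G: G black — skip
    I black
  A black
  C gray
    E gray
      E→I: I black — skip
    E black
    C→G: G black — skip
  C black
  F gray
    F→A: A black — skip
    B gray
      B→A: A black — skip
      B→D: D is gray → back edge
First back edge: B → D.

B->D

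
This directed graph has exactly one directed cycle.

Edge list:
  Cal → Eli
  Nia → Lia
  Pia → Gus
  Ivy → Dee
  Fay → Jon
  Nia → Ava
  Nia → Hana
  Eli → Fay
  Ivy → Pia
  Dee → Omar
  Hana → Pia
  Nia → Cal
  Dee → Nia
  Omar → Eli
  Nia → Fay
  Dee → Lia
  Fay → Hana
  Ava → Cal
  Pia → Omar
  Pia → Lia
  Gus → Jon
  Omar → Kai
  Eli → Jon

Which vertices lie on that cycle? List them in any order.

Eli, Fay, Pia, Hana, Omar

DFS with gray/black marking from Pia:
Pia gray
  Gus gray
    Jon gray
    Jon black
  Gus black
  Lia gray
  Lia black
  Omar gray
    Eli gray
      Eli→Jon: Jon black — skip
      Fay gray
        Hana gray
          Hana→Pia: Pia is gray → back edge
Back edge closes the cycle Pia → Omar → Eli → Fay → Hana → Pia; its vertices are {Eli, Fay, Pia, Hana, Omar}.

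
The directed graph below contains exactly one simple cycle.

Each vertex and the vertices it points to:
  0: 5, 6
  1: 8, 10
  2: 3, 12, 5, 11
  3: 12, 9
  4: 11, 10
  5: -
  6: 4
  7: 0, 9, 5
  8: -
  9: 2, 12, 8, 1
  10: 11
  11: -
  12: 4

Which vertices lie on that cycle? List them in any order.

2, 3, 9

DFS with gray/black marking from 9:
9 gray
  2 gray
    3 gray
      12 gray
        4 gray
          11 gray
          11 black
          10 gray
            10→11: 11 black — skip
          10 black
        4 black
      12 black
      3→9: 9 is gray → back edge
Back edge closes the cycle 9 → 2 → 3 → 9; its vertices are {2, 3, 9}.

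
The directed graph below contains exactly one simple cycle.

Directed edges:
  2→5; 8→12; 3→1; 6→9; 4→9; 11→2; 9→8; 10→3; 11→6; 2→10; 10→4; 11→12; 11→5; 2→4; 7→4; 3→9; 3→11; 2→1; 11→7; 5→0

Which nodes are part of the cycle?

2, 3, 10, 11

DFS with gray/black marking from 3:
3 gray
  11 gray
    2 gray
      10 gray
        4 gray
          9 gray
            8 gray
              12 gray
              12 black
            8 black
          9 black
        4 black
        10→3: 3 is gray → back edge
Back edge closes the cycle 3 → 11 → 2 → 10 → 3; its vertices are {2, 3, 10, 11}.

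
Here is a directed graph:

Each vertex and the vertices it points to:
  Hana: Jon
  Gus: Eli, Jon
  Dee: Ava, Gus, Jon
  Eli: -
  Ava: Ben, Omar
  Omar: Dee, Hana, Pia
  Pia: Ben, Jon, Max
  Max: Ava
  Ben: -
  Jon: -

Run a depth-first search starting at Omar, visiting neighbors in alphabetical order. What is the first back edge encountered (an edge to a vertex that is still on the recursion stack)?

Ava→Omar

DFS from Omar (visiting neighbors in alphabetical order); mark gray on enter, black on exit:
Omar gray
  Dee gray
    Ava gray
      Ben gray
      Ben black
      Ava→Omar: Omar is gray → back edge
First back edge: Ava → Omar.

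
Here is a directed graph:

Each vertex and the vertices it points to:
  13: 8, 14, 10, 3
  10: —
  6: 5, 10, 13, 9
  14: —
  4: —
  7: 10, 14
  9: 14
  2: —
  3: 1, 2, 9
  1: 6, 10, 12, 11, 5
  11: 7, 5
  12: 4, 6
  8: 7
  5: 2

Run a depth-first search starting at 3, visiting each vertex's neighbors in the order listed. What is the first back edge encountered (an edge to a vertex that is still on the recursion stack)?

DFS from 3 (visiting each vertex's neighbors in the order listed); mark gray on enter, black on exit:
3 gray
  1 gray
    6 gray
      5 gray
        2 gray
        2 black
      5 black
      10 gray
      10 black
      13 gray
        8 gray
          7 gray
            7→10: 10 black — skip
            14 gray
            14 black
          7 black
        8 black
        13→14: 14 black — skip
        13→10: 10 black — skip
        13→3: 3 is gray → back edge
First back edge: 13 → 3.

13->3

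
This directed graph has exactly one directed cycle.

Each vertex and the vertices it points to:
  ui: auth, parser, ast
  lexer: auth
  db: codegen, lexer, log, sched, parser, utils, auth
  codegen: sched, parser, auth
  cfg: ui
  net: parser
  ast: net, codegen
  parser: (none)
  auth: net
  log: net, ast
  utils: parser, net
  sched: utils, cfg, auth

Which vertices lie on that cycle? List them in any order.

DFS with gray/black marking from codegen:
codegen gray
  sched gray
    utils gray
      parser gray
      parser black
      net gray
        net→parser: parser black — skip
      net black
    utils black
    cfg gray
      ui gray
        auth gray
          auth→net: net black — skip
        auth black
        ui→parser: parser black — skip
        ast gray
          ast→net: net black — skip
          ast→codegen: codegen is gray → back edge
Back edge closes the cycle codegen → sched → cfg → ui → ast → codegen; its vertices are {ui, ast, cfg, sched, codegen}.

ui, ast, cfg, sched, codegen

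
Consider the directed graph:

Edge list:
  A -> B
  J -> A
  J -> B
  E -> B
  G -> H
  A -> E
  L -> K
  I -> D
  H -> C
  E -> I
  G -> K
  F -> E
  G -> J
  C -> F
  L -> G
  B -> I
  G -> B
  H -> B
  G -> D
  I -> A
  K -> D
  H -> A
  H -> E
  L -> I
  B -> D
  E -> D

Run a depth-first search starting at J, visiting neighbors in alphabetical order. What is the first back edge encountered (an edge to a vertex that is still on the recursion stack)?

DFS from J (visiting neighbors in alphabetical order); mark gray on enter, black on exit:
J gray
  A gray
    B gray
      D gray
      D black
      I gray
        I→A: A is gray → back edge
First back edge: I → A.

I->A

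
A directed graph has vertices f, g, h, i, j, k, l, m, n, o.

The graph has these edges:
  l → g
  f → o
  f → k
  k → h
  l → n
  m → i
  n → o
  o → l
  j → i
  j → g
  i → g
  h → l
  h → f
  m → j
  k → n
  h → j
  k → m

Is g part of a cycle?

No

g lies on a cycle iff there is a path from g back to itself.
Exploring from g, it never reaches itself; equivalently, its strongly connected component is a singleton.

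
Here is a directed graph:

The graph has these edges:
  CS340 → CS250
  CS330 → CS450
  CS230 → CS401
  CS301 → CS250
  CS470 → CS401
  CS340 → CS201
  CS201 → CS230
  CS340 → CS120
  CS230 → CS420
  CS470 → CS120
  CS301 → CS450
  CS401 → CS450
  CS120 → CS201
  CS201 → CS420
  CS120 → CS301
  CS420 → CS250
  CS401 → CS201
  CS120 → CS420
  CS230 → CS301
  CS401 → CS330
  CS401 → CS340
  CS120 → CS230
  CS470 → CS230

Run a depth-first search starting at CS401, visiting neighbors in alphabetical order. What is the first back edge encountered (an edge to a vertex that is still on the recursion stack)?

CS230→CS401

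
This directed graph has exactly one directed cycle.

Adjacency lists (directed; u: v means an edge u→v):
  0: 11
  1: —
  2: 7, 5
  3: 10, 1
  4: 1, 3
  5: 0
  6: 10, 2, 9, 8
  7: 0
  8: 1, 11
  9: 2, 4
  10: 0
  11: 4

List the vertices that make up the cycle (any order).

0, 3, 4, 10, 11

DFS with gray/black marking from 4:
4 gray
  1 gray
  1 black
  3 gray
    10 gray
      0 gray
        11 gray
          11→4: 4 is gray → back edge
Back edge closes the cycle 4 → 3 → 10 → 0 → 11 → 4; its vertices are {0, 3, 4, 10, 11}.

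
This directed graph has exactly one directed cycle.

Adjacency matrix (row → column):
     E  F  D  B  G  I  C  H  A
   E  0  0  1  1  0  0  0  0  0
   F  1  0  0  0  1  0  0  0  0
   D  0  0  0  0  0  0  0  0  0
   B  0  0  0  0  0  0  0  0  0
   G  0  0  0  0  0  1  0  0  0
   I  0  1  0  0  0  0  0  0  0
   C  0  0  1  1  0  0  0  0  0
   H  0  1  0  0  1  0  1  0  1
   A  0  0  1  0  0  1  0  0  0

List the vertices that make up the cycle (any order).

F, G, I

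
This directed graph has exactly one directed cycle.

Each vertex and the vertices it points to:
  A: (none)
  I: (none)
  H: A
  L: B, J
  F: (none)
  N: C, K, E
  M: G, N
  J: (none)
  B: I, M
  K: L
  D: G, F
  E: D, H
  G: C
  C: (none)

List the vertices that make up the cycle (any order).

B, K, L, M, N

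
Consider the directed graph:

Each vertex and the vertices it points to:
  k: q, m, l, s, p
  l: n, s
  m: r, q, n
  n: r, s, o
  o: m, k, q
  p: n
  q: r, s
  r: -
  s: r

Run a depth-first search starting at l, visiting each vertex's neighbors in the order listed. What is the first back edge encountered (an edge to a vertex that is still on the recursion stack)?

m→n

DFS from l (visiting each vertex's neighbors in the order listed); mark gray on enter, black on exit:
l gray
  n gray
    r gray
    r black
    s gray
      s→r: r black — skip
    s black
    o gray
      m gray
        m→r: r black — skip
        q gray
          q→r: r black — skip
          q→s: s black — skip
        q black
        m→n: n is gray → back edge
First back edge: m → n.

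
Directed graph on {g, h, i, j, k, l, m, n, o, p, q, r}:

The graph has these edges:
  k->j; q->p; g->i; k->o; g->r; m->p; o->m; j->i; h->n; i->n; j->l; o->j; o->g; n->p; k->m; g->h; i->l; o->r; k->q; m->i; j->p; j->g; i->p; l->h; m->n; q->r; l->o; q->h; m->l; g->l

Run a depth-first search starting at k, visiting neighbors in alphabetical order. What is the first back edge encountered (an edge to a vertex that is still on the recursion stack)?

o→g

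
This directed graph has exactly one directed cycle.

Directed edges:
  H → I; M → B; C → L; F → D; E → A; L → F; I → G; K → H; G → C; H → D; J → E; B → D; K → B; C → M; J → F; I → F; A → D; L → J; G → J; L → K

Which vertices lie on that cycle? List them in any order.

C, G, H, I, K, L

DFS with gray/black marking from C:
C gray
  L gray
    K gray
      H gray
        D gray
        D black
        I gray
          G gray
            J gray
              F gray
                F→D: D black — skip
              F black
              E gray
                A gray
                  A→D: D black — skip
                A black
              E black
            J black
            G→C: C is gray → back edge
Back edge closes the cycle C → L → K → H → I → G → C; its vertices are {C, G, H, I, K, L}.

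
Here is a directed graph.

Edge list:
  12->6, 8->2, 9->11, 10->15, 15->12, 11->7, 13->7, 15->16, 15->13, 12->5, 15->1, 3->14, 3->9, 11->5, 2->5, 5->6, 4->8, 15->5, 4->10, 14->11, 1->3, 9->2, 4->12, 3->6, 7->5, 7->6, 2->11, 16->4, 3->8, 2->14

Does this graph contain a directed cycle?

Yes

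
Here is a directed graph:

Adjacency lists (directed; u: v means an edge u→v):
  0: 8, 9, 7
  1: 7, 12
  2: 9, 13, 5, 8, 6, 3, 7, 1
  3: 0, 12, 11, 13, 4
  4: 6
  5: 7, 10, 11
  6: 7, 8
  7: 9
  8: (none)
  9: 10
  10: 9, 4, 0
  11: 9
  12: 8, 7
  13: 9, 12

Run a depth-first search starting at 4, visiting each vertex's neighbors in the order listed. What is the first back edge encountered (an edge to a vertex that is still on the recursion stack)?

DFS from 4 (visiting each vertex's neighbors in the order listed); mark gray on enter, black on exit:
4 gray
  6 gray
    7 gray
      9 gray
        10 gray
          10→9: 9 is gray → back edge
First back edge: 10 → 9.

10→9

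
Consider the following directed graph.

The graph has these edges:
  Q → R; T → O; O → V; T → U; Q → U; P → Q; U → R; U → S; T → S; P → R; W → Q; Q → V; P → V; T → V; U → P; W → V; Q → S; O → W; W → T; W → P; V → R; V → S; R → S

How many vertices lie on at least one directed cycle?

A vertex is on a directed cycle iff it belongs to a strongly connected component of size ≥ 2 (or has a self-loop).
The vertices on cycles are {O, P, Q, T, U, W} — 6 in total.

6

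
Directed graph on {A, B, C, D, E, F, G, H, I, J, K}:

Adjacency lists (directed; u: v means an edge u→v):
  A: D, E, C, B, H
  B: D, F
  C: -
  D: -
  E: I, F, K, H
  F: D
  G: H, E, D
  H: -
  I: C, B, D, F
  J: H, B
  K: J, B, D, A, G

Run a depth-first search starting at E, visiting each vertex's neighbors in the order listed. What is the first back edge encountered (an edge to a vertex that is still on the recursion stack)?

DFS from E (visiting each vertex's neighbors in the order listed); mark gray on enter, black on exit:
E gray
  I gray
    C gray
    C black
    B gray
      D gray
      D black
      F gray
        F→D: D black — skip
      F black
    B black
    I→D: D black — skip
    I→F: F black — skip
  I black
  E→F: F black — skip
  K gray
    J gray
      H gray
      H black
      J→B: B black — skip
    J black
    K→B: B black — skip
    K→D: D black — skip
    A gray
      A→D: D black — skip
      A→E: E is gray → back edge
First back edge: A → E.

A->E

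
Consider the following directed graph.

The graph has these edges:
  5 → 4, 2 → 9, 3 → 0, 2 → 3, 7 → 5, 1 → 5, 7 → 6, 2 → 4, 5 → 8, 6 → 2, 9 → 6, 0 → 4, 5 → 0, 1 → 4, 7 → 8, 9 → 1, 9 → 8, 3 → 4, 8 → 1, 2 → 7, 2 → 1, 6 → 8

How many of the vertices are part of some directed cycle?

A vertex is on a directed cycle iff it belongs to a strongly connected component of size ≥ 2 (or has a self-loop).
The vertices on cycles are {1, 2, 5, 6, 7, 8, 9} — 7 in total.

7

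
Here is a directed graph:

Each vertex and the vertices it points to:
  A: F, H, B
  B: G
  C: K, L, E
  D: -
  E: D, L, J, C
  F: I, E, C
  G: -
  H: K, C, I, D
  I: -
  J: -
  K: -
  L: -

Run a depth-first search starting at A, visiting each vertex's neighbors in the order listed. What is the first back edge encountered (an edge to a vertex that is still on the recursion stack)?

DFS from A (visiting each vertex's neighbors in the order listed); mark gray on enter, black on exit:
A gray
  F gray
    I gray
    I black
    E gray
      D gray
      D black
      L gray
      L black
      J gray
      J black
      C gray
        K gray
        K black
        C→L: L black — skip
        C→E: E is gray → back edge
First back edge: C → E.

C->E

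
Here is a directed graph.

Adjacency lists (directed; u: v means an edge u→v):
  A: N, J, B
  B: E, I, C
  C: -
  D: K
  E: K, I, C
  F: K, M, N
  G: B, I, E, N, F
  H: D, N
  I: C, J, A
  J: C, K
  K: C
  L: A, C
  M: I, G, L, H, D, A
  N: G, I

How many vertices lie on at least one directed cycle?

A vertex is on a directed cycle iff it belongs to a strongly connected component of size ≥ 2 (or has a self-loop).
The vertices on cycles are {A, B, E, F, G, H, I, L, M, N} — 10 in total.

10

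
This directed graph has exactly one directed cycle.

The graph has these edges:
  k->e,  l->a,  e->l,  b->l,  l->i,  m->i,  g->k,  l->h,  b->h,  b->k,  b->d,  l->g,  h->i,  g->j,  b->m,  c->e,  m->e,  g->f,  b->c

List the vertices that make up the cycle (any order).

DFS with gray/black marking from l:
l gray
  a gray
  a black
  h gray
    i gray
    i black
  h black
  g gray
    j gray
    j black
    f gray
    f black
    k gray
      e gray
        e→l: l is gray → back edge
Back edge closes the cycle l → g → k → e → l; its vertices are {e, g, k, l}.

e, g, k, l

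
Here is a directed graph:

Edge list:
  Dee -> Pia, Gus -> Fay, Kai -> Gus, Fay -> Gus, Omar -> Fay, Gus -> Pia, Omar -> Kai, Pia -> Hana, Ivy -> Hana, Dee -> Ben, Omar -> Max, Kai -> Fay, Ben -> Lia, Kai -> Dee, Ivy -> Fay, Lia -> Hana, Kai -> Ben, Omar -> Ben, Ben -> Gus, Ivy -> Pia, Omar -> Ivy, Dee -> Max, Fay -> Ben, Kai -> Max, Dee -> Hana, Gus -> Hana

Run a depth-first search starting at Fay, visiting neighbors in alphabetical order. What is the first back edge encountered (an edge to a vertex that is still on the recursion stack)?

Gus→Fay

DFS from Fay (visiting neighbors in alphabetical order); mark gray on enter, black on exit:
Fay gray
  Ben gray
    Gus gray
      Gus→Fay: Fay is gray → back edge
First back edge: Gus → Fay.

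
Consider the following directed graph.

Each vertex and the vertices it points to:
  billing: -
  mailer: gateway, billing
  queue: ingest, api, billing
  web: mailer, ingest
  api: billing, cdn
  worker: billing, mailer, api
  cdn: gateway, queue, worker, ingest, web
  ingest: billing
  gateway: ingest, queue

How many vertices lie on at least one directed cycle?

7

A vertex is on a directed cycle iff it belongs to a strongly connected component of size ≥ 2 (or has a self-loop).
The vertices on cycles are {api, cdn, web, queue, mailer, worker, gateway} — 7 in total.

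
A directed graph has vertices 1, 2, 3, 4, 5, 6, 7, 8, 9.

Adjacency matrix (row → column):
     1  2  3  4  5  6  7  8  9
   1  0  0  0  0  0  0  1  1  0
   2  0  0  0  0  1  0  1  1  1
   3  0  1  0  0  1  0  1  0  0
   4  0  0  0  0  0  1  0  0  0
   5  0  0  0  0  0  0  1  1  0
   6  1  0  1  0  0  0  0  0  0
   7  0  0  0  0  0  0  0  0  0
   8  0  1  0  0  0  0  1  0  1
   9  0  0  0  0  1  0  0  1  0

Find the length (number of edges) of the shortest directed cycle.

2

For each vertex v, BFS finds the shortest path from v back to v.
The shortest such closed walk is 2 → 8 → 2, length 2.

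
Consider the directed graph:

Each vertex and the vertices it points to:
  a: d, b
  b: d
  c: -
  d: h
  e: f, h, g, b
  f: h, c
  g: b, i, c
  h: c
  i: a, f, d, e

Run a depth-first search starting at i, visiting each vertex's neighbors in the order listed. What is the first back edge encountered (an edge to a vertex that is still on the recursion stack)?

DFS from i (visiting each vertex's neighbors in the order listed); mark gray on enter, black on exit:
i gray
  a gray
    d gray
      h gray
        c gray
        c black
      h black
    d black
    b gray
      b→d: d black — skip
    b black
  a black
  f gray
    f→h: h black — skip
    f→c: c black — skip
  f black
  i→d: d black — skip
  e gray
    e→f: f black — skip
    e→h: h black — skip
    g gray
      g→b: b black — skip
      g→i: i is gray → back edge
First back edge: g → i.

g->i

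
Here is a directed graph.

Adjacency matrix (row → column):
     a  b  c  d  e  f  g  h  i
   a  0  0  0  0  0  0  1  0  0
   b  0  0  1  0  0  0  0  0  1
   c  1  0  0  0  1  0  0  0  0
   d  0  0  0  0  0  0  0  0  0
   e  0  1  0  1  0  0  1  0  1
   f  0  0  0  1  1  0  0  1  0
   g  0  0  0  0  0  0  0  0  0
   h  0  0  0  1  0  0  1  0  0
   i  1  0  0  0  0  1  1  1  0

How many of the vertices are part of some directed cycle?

A vertex is on a directed cycle iff it belongs to a strongly connected component of size ≥ 2 (or has a self-loop).
The vertices on cycles are {b, c, e, f, i} — 5 in total.

5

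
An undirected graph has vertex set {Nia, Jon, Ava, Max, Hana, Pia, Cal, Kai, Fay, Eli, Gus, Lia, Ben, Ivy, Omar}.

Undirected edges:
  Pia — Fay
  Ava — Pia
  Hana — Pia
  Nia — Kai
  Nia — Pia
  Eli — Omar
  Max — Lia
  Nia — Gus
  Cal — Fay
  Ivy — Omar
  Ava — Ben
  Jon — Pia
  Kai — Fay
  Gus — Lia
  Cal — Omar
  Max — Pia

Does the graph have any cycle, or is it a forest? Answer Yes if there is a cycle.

Yes

DFS, tracking each vertex's parent; an edge to a visited non-parent vertex closes a cycle.
Start from Cal:
visit Cal (parent –)
  visit Fay (parent Cal)
    visit Kai (parent Fay)
      visit Nia (parent Kai)
        Nia–Kai: parent, skip
        visit Gus (parent Nia)
          Gus–Nia: parent, skip
          visit Lia (parent Gus)
            Lia–Gus: parent, skip
            visit Max (parent Lia)
              Max–Lia: parent, skip
              visit Pia (parent Max)
                visit Ava (parent Pia)
                  Ava–Pia: parent, skip
                  visit Ben (parent Ava)
                    Ben–Ava: parent, skip
                visit Hana (parent Pia)
                  Hana–Pia: parent, skip
                visit Jon (parent Pia)
                  Jon–Pia: parent, skip
                Pia–Nia: Nia visited and ≠ parent → cycle
Cycle: Nia – Gus – Lia – Max – Pia – Nia.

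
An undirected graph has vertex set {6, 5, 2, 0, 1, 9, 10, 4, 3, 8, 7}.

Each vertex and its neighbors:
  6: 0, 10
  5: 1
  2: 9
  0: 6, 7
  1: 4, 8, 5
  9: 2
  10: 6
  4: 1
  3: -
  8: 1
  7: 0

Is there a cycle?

No

DFS, tracking each vertex's parent; an edge to a visited non-parent vertex closes a cycle.
Start from 2:
visit 2 (parent –)
  visit 9 (parent 2)
    9–2: parent, skip
visit 6 (parent –)
  visit 0 (parent 6)
    0–6: parent, skip
    visit 7 (parent 0)
      7–0: parent, skip
  visit 10 (parent 6)
    10–6: parent, skip
visit 5 (parent –)
  visit 1 (parent 5)
    visit 4 (parent 1)
      4–1: parent, skip
    visit 8 (parent 1)
      8–1: parent, skip
    1–5: parent, skip
visit 3 (parent –)
No non-parent visited neighbor found — the graph is a forest.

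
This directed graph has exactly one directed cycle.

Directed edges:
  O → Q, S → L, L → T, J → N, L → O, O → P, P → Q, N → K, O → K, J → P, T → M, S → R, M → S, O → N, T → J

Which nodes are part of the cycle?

DFS with gray/black marking from S:
S gray
  R gray
  R black
  L gray
    O gray
      N gray
        K gray
        K black
      N black
      Q gray
      Q black
      O→K: K black — skip
      P gray
        P→Q: Q black — skip
      P black
    O black
    T gray
      M gray
        M→S: S is gray → back edge
Back edge closes the cycle S → L → T → M → S; its vertices are {L, M, S, T}.

L, M, S, T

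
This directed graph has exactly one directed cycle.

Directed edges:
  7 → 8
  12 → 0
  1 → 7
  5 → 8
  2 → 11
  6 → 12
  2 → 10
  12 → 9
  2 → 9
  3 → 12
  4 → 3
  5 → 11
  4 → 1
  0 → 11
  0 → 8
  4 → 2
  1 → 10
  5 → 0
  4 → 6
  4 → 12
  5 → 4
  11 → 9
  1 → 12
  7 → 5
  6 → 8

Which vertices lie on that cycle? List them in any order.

1, 4, 5, 7

DFS with gray/black marking from 4:
4 gray
  6 gray
    8 gray
    8 black
    12 gray
      0 gray
        11 gray
          9 gray
          9 black
        11 black
        0→8: 8 black — skip
      0 black
      12→9: 9 black — skip
    12 black
  6 black
  2 gray
    2→11: 11 black — skip
    10 gray
    10 black
    2→9: 9 black — skip
  2 black
  4→12: 12 black — skip
  1 gray
    1→12: 12 black — skip
    1→10: 10 black — skip
    7 gray
      7→8: 8 black — skip
      5 gray
        5→4: 4 is gray → back edge
Back edge closes the cycle 4 → 1 → 7 → 5 → 4; its vertices are {1, 4, 5, 7}.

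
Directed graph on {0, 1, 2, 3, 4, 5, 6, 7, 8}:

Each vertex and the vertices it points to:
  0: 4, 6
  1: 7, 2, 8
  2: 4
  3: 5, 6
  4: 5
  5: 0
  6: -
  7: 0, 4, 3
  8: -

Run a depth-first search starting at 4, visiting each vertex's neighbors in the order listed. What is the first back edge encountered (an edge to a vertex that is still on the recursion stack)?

0->4

DFS from 4 (visiting each vertex's neighbors in the order listed); mark gray on enter, black on exit:
4 gray
  5 gray
    0 gray
      0→4: 4 is gray → back edge
First back edge: 0 → 4.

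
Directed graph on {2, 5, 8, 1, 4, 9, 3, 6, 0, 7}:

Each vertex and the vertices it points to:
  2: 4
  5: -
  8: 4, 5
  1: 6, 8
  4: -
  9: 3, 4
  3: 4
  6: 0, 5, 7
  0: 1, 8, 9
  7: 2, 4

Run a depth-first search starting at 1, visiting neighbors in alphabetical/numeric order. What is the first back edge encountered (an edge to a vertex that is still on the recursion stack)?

0->1

DFS from 1 (visiting neighbors in alphabetical/numeric order); mark gray on enter, black on exit:
1 gray
  6 gray
    0 gray
      0→1: 1 is gray → back edge
First back edge: 0 → 1.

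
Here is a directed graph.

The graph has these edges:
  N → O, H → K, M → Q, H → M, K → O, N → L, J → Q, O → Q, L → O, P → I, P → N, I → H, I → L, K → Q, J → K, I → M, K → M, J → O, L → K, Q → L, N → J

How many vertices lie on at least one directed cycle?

A vertex is on a directed cycle iff it belongs to a strongly connected component of size ≥ 2 (or has a self-loop).
The vertices on cycles are {K, L, M, O, Q} — 5 in total.

5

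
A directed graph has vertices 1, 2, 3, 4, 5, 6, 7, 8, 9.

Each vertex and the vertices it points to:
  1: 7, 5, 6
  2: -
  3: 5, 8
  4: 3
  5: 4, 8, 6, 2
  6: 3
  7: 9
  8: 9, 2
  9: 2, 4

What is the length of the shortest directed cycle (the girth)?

3

For each vertex v, BFS finds the shortest path from v back to v.
The shortest such closed walk is 6 → 3 → 5 → 6, length 3.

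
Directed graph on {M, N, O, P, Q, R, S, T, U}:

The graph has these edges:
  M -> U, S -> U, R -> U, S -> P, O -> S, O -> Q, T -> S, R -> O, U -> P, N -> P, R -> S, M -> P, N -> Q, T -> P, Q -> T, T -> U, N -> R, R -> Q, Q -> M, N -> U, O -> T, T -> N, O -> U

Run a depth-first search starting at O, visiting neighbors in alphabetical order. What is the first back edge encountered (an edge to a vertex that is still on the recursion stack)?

DFS from O (visiting neighbors in alphabetical order); mark gray on enter, black on exit:
O gray
  Q gray
    M gray
      P gray
      P black
      U gray
        U→P: P black — skip
      U black
    M black
    T gray
      N gray
        N→P: P black — skip
        N→Q: Q is gray → back edge
First back edge: N → Q.

N->Q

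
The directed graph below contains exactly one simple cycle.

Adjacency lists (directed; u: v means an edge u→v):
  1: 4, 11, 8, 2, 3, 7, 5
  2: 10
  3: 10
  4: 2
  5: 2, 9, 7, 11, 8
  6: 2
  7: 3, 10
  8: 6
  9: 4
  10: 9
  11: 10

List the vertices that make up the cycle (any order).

2, 4, 9, 10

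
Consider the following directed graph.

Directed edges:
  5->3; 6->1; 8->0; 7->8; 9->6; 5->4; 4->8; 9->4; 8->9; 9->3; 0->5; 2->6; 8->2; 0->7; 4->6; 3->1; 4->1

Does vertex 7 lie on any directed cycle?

7 is on a cycle iff 7 can reach itself via ≥1 edge.
7 → 8 → 0 → 7 — yes.

Yes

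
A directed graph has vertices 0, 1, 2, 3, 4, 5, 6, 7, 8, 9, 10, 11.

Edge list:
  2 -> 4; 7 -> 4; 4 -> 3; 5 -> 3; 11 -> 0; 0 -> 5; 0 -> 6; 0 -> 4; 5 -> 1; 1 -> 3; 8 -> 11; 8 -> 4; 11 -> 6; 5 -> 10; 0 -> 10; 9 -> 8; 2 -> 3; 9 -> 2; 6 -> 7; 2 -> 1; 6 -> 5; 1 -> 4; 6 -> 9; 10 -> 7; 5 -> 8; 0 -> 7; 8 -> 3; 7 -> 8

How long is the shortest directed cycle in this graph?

For each vertex v, BFS finds the shortest path from v back to v.
The shortest such closed walk is 11 → 6 → 7 → 8 → 11, length 4.

4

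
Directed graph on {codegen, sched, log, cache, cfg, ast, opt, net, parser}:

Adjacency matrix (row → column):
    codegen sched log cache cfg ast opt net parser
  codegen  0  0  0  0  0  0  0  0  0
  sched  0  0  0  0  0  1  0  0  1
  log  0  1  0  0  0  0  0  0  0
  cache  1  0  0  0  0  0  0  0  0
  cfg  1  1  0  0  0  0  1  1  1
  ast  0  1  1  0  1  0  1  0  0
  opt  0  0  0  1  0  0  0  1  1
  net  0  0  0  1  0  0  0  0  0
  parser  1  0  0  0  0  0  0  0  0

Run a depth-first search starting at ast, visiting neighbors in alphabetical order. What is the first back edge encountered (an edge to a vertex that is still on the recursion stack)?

DFS from ast (visiting neighbors in alphabetical order); mark gray on enter, black on exit:
ast gray
  cfg gray
    codegen gray
    codegen black
    net gray
      cache gray
        cache→codegen: codegen black — skip
      cache black
    net black
    opt gray
      opt→cache: cache black — skip
      opt→net: net black — skip
      parser gray
        parser→codegen: codegen black — skip
      parser black
    opt black
    cfg→parser: parser black — skip
    sched gray
      sched→ast: ast is gray → back edge
First back edge: sched → ast.

sched→ast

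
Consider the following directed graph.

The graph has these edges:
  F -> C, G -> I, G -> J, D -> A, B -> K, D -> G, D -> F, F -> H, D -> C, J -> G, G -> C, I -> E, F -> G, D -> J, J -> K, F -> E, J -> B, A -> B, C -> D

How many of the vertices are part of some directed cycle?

5

A vertex is on a directed cycle iff it belongs to a strongly connected component of size ≥ 2 (or has a self-loop).
The vertices on cycles are {C, D, F, G, J} — 5 in total.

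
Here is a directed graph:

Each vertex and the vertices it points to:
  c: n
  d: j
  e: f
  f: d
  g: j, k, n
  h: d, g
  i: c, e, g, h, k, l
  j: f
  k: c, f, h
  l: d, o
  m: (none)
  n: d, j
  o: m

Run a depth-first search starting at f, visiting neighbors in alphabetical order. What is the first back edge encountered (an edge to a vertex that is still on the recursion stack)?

DFS from f (visiting neighbors in alphabetical order); mark gray on enter, black on exit:
f gray
  d gray
    j gray
      j→f: f is gray → back edge
First back edge: j → f.

j->f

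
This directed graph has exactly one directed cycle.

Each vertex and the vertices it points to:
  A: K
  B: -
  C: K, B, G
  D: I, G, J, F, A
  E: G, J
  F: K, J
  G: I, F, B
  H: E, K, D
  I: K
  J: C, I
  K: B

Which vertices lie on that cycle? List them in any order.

DFS with gray/black marking from F:
F gray
  K gray
    B gray
    B black
  K black
  J gray
    C gray
      C→K: K black — skip
      C→B: B black — skip
      G gray
        I gray
          I→K: K black — skip
        I black
        G→F: F is gray → back edge
Back edge closes the cycle F → J → C → G → F; its vertices are {C, F, G, J}.

C, F, G, J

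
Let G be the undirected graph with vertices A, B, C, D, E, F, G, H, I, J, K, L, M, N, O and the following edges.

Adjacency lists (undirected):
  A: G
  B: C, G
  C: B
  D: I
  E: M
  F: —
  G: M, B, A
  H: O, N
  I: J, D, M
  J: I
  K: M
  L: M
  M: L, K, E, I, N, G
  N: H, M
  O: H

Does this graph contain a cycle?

No

DFS, tracking each vertex's parent; an edge to a visited non-parent vertex closes a cycle.
Start from A:
visit A (parent –)
  visit G (parent A)
    visit M (parent G)
      visit L (parent M)
        L–M: parent, skip
      visit K (parent M)
        K–M: parent, skip
      visit E (parent M)
        E–M: parent, skip
      visit I (parent M)
        visit J (parent I)
          J–I: parent, skip
        visit D (parent I)
          D–I: parent, skip
        I–M: parent, skip
      visit N (parent M)
        visit H (parent N)
          visit O (parent H)
            O–H: parent, skip
          H–N: parent, skip
        N–M: parent, skip
      M–G: parent, skip
    visit B (parent G)
      visit C (parent B)
        C–B: parent, skip
      B–G: parent, skip
    G–A: parent, skip
visit F (parent –)
No non-parent visited neighbor found — the graph is a forest.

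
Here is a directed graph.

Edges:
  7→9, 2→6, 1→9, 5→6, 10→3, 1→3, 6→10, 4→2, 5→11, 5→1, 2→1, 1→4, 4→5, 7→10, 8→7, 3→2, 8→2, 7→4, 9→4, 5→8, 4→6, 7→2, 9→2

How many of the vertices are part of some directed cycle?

A vertex is on a directed cycle iff it belongs to a strongly connected component of size ≥ 2 (or has a self-loop).
The vertices on cycles are {1, 2, 3, 4, 5, 6, 7, 8, 9, 10} — 10 in total.

10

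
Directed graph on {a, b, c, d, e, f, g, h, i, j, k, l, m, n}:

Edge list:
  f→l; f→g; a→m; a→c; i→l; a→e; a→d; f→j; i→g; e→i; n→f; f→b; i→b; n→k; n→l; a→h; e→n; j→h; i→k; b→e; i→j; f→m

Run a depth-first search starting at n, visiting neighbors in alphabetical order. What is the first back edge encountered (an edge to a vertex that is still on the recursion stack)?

i->b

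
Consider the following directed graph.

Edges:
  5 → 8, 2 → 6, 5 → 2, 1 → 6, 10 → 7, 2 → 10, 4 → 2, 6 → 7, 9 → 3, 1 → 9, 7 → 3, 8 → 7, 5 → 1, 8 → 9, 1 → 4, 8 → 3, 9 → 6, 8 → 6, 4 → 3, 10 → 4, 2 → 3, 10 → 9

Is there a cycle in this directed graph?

Yes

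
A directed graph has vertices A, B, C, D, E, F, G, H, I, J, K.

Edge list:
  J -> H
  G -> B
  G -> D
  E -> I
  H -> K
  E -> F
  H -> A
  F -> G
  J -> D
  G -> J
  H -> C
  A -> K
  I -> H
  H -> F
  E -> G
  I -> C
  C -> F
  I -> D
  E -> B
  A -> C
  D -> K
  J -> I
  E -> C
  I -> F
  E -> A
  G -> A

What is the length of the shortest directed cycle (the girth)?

4

For each vertex v, BFS finds the shortest path from v back to v.
The shortest such closed walk is G → J → I → F → G, length 4.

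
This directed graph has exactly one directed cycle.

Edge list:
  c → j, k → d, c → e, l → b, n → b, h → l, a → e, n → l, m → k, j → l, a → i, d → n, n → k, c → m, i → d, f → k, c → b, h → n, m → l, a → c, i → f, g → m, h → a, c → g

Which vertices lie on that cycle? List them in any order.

d, k, n

DFS with gray/black marking from d:
d gray
  n gray
    l gray
      b gray
      b black
    l black
    k gray
      k→d: d is gray → back edge
Back edge closes the cycle d → n → k → d; its vertices are {d, k, n}.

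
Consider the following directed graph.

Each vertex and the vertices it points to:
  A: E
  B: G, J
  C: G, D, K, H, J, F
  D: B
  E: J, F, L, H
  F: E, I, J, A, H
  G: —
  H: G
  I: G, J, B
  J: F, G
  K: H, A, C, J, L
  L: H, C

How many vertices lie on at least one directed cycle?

A vertex is on a directed cycle iff it belongs to a strongly connected component of size ≥ 2 (or has a self-loop).
The vertices on cycles are {A, B, C, D, E, F, I, J, K, L} — 10 in total.

10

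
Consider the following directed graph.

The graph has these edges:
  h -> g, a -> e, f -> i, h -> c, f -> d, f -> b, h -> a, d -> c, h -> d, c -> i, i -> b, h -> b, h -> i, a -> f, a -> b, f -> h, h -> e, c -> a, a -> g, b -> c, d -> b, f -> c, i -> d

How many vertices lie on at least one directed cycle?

7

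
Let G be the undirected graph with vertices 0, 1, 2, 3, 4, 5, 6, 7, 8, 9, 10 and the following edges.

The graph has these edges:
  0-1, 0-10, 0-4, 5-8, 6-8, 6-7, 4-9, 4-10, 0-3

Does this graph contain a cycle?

Yes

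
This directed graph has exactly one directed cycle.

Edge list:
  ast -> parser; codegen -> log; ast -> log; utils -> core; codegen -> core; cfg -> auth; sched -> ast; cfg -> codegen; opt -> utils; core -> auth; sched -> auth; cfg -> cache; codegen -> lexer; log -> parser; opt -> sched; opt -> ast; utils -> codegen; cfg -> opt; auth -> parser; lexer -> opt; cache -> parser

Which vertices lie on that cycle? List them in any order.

opt, lexer, utils, codegen

DFS with gray/black marking from opt:
opt gray
  utils gray
    codegen gray
      core gray
        auth gray
          parser gray
          parser black
        auth black
      core black
      lexer gray
        lexer→opt: opt is gray → back edge
Back edge closes the cycle opt → utils → codegen → lexer → opt; its vertices are {opt, lexer, utils, codegen}.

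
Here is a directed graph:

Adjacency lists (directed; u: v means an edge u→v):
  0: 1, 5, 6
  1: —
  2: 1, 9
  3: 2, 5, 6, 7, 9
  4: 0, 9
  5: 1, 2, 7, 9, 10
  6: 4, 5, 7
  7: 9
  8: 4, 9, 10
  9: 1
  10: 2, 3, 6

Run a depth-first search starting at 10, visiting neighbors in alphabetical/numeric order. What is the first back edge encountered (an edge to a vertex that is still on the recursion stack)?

5→10

DFS from 10 (visiting neighbors in alphabetical/numeric order); mark gray on enter, black on exit:
10 gray
  2 gray
    1 gray
    1 black
    9 gray
      9→1: 1 black — skip
    9 black
  2 black
  3 gray
    3→2: 2 black — skip
    5 gray
      5→1: 1 black — skip
      5→2: 2 black — skip
      7 gray
        7→9: 9 black — skip
      7 black
      5→9: 9 black — skip
      5→10: 10 is gray → back edge
First back edge: 5 → 10.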